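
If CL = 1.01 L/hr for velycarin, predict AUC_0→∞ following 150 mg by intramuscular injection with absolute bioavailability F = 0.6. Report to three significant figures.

AUC_0→∞ = F × Dose / CL
        = 0.6 × 150 / 1.01 = 89.1089 mg/L·hr

AUC = 89.1 mg/L·hr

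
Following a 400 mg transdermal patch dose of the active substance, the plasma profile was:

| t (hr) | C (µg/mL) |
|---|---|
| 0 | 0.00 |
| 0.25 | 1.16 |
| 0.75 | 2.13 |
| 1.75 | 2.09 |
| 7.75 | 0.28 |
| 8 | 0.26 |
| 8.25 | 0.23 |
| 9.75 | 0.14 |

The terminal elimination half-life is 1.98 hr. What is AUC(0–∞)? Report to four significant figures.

Trapezoidal AUC_0→9.75:
  [0→0.25]: (0.00+1.16)/2 × 0.25 = 0.145
  [0.25→0.75]: (1.16+2.13)/2 × 0.5 = 0.8225
  [0.75→1.75]: (2.13+2.09)/2 × 1 = 2.11
  [1.75→7.75]: (2.09+0.28)/2 × 6 = 7.11
  [7.75→8]: (0.28+0.26)/2 × 0.25 = 0.0675
  [8→8.25]: (0.26+0.23)/2 × 0.25 = 0.06125
  [8.25→9.75]: (0.23+0.14)/2 × 1.5 = 0.2775
  Sum = 10.59375 µg/mL·hr
k_e = ln2 / t½ = 0.693147 / 1.98 = 0.3501 hr^-1
Extrapolated tail: C_last / k_e = 0.14 / 0.3501 = 0.400
AUC_0→∞ = 10.59375 + 0.400 = 10.99375 µg/mL·hr

AUC = 10.99 µg/mL·hr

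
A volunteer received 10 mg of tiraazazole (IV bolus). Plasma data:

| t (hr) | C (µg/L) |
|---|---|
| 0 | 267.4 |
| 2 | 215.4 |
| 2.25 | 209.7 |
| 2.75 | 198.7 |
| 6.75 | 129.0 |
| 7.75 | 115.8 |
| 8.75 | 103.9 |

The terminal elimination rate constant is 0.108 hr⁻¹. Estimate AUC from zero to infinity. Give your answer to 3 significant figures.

Trapezoidal AUC_0→8.75:
  [0→2]: (267.4+215.4)/2 × 2 = 482.8
  [2→2.25]: (215.4+209.7)/2 × 0.25 = 53.1375
  [2.25→2.75]: (209.7+198.7)/2 × 0.5 = 102.1
  [2.75→6.75]: (198.7+129.0)/2 × 4 = 655.4
  [6.75→7.75]: (129.0+115.8)/2 × 1 = 122.4
  [7.75→8.75]: (115.8+103.9)/2 × 1 = 109.85
  Sum = 1525.6875 µg/L·hr
Extrapolated tail: C_last / k_e = 103.9 / 0.108 = 962.037
AUC_0→∞ = 1525.6875 + 962.037 = 2487.7245 µg/L·hr

AUC = 2490 µg/L·hr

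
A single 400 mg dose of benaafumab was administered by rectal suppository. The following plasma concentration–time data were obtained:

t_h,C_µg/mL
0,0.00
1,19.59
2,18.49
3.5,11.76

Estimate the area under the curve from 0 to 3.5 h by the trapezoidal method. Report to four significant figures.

Trapezoidal AUC_0→3.5:
  [0→1]: (0.00+19.59)/2 × 1 = 9.795
  [1→2]: (19.59+18.49)/2 × 1 = 19.04
  [2→3.5]: (18.49+11.76)/2 × 1.5 = 22.6875
  Sum = 51.5225 µg/mL·h

AUC = 51.52 µg/mL·h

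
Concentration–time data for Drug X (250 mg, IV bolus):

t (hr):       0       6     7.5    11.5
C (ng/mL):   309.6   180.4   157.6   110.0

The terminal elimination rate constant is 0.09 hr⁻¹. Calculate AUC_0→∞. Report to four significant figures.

AUC = 3481 ng/mL·hr

Trapezoidal AUC_0→11.5:
  [0→6]: (309.6+180.4)/2 × 6 = 1470.0
  [6→7.5]: (180.4+157.6)/2 × 1.5 = 253.5
  [7.5→11.5]: (157.6+110.0)/2 × 4 = 535.2
  Sum = 2258.7 ng/mL·hr
Extrapolated tail: C_last / k_e = 110.0 / 0.09 = 1222.222
AUC_0→∞ = 2258.7 + 1222.222 = 3480.922 ng/mL·hr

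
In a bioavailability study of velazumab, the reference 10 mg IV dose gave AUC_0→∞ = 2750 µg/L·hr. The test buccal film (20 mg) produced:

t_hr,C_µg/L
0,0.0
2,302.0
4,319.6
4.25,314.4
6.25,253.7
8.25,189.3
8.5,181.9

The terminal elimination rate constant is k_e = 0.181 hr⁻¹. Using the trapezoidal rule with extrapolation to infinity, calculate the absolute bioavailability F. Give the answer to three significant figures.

Trapezoidal AUC_0→8.5 (buccal film):
  [0→2]: (0.0+302.0)/2 × 2 = 302.0
  [2→4]: (302.0+319.6)/2 × 2 = 621.6
  [4→4.25]: (319.6+314.4)/2 × 0.25 = 79.25
  [4.25→6.25]: (314.4+253.7)/2 × 2 = 568.1
  [6.25→8.25]: (253.7+189.3)/2 × 2 = 443.0
  [8.25→8.5]: (189.3+181.9)/2 × 0.25 = 46.4
  Sum = 2060.35 µg/L·hr
Tail: C_last/k_e = 181.9/0.181 = 1004.972
AUC_0→∞ (buccal film) = 2060.35 + 1004.972 = 3065.322 µg/L·hr
F = (AUC_ev/D_ev)/(AUC_iv/D_iv) = (3065.322/20)/(2750/10) = 153.2661/275 = 0.5573

F = 0.557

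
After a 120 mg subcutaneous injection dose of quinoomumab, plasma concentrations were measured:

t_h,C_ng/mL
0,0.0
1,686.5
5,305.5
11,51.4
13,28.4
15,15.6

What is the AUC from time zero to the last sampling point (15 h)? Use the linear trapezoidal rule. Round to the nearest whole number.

Trapezoidal AUC_0→15:
  [0→1]: (0.0+686.5)/2 × 1 = 343.25
  [1→5]: (686.5+305.5)/2 × 4 = 1984.0
  [5→11]: (305.5+51.4)/2 × 6 = 1070.7
  [11→13]: (51.4+28.4)/2 × 2 = 79.8
  [13→15]: (28.4+15.6)/2 × 2 = 44.0
  Sum = 3521.75 ng/mL·h

AUC = 3522 ng/mL·h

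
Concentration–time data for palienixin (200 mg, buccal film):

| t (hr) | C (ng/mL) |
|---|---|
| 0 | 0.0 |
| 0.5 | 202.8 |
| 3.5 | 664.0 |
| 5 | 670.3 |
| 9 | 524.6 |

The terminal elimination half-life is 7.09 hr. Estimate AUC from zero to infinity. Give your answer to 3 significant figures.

AUC = 10100 ng/mL·hr

Trapezoidal AUC_0→9:
  [0→0.5]: (0.0+202.8)/2 × 0.5 = 50.7
  [0.5→3.5]: (202.8+664.0)/2 × 3 = 1300.2
  [3.5→5]: (664.0+670.3)/2 × 1.5 = 1000.725
  [5→9]: (670.3+524.6)/2 × 4 = 2389.8
  Sum = 4741.425 ng/mL·hr
k_e = ln2 / t½ = 0.693147 / 7.09 = 0.0978 hr^-1
Extrapolated tail: C_last / k_e = 524.6 / 0.0978 = 5364.008
AUC_0→∞ = 4741.425 + 5364.008 = 10105.433 ng/mL·hr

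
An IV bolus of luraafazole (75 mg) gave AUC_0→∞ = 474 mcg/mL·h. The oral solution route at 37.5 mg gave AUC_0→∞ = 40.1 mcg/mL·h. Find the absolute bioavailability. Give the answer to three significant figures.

F = (AUC_ev / D_ev) / (AUC_iv / D_iv)
  = (40.1/37.5) / (474/75)
  = 1.06933 / 6.32 = 0.1692

F = 0.169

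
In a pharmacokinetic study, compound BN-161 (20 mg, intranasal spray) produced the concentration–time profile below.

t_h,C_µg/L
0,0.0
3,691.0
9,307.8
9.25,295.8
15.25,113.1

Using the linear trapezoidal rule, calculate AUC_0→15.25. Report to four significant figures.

AUC = 5335 µg/L·h

Trapezoidal AUC_0→15.25:
  [0→3]: (0.0+691.0)/2 × 3 = 1036.5
  [3→9]: (691.0+307.8)/2 × 6 = 2996.4
  [9→9.25]: (307.8+295.8)/2 × 0.25 = 75.45
  [9.25→15.25]: (295.8+113.1)/2 × 6 = 1226.7
  Sum = 5335.05 µg/L·h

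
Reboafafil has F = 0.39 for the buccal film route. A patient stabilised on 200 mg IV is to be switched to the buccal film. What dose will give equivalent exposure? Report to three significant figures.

For equal systemic exposure: F × D_ev = D_iv
D_ev = D_iv / F = 200 / 0.39 = 512.821 mg

D_buccal = 513 mg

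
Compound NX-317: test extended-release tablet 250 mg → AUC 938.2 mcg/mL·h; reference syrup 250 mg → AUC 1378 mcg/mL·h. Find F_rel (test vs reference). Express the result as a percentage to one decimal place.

F_rel = (AUC_test/D_test) / (AUC_ref/D_ref)
      = (938.2/250) / (1378/250)
      = 3.7528 / 5.512 = 0.6808 = 68.08%

F_rel = 68.1%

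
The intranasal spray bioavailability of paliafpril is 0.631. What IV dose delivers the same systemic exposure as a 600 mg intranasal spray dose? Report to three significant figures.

D_iv = 379 mg

Systemic exposure from an extravascular dose = F × D_ev, so the equivalent IV dose is F × D_ev.
D_iv = F × D_ev = 0.631 × 600 = 378.6 mg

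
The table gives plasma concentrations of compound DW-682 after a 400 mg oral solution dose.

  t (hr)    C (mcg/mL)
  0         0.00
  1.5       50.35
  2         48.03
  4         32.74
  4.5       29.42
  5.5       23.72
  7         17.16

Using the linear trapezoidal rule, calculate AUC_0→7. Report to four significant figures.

Trapezoidal AUC_0→7:
  [0→1.5]: (0.00+50.35)/2 × 1.5 = 37.7625
  [1.5→2]: (50.35+48.03)/2 × 0.5 = 24.595
  [2→4]: (48.03+32.74)/2 × 2 = 80.77
  [4→4.5]: (32.74+29.42)/2 × 0.5 = 15.54
  [4.5→5.5]: (29.42+23.72)/2 × 1 = 26.57
  [5.5→7]: (23.72+17.16)/2 × 1.5 = 30.66
  Sum = 215.8975 mcg/mL·hr

AUC = 215.9 mcg/mL·hr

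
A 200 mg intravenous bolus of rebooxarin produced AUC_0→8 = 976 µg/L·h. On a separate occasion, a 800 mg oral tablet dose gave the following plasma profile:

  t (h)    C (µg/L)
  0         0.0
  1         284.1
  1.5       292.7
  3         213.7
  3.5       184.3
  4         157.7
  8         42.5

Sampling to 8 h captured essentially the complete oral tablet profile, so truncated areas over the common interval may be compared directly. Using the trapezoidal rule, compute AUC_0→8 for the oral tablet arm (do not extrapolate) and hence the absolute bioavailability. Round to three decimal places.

Trapezoidal AUC_0→8 (oral tablet):
  [0→1]: (0.0+284.1)/2 × 1 = 142.05
  [1→1.5]: (284.1+292.7)/2 × 0.5 = 144.2
  [1.5→3]: (292.7+213.7)/2 × 1.5 = 379.8
  [3→3.5]: (213.7+184.3)/2 × 0.5 = 99.5
  [3.5→4]: (184.3+157.7)/2 × 0.5 = 85.5
  [4→8]: (157.7+42.5)/2 × 4 = 400.4
  Sum = 1251.45 µg/L·h
F = (AUC_ev/D_ev)/(AUC_iv/D_iv) = (1251.45/800)/(976/200) = 1.5643125/4.88 = 0.3206

F = 0.321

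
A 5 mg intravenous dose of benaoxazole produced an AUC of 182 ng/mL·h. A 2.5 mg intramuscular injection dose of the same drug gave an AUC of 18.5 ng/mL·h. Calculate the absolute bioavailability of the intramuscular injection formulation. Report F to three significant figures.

F = 0.203

F = (AUC_ev / D_ev) / (AUC_iv / D_iv)
  = (18.5/2.5) / (182/5)
  = 7.4 / 36.4 = 0.2033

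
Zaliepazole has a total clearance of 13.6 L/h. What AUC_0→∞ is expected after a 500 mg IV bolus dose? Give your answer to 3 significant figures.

AUC_0→∞ = Dose_iv / CL
        = 500 / 13.6 = 36.7647 mg/L·h

AUC = 36.8 mg/L·h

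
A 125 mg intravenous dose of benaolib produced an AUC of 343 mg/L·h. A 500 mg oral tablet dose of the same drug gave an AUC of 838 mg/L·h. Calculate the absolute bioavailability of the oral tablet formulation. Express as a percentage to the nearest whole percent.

F = 61%

F = (AUC_ev / D_ev) / (AUC_iv / D_iv)
  = (838/500) / (343/125)
  = 1.676 / 2.744 = 0.6108
  = 61.08%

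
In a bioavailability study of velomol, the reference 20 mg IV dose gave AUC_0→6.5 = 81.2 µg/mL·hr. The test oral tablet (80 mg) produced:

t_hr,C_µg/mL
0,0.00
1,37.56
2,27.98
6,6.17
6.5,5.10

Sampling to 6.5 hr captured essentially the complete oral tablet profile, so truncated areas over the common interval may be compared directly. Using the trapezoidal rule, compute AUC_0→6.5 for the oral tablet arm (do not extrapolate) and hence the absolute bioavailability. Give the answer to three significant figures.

Trapezoidal AUC_0→6.5 (oral tablet):
  [0→1]: (0.00+37.56)/2 × 1 = 18.78
  [1→2]: (37.56+27.98)/2 × 1 = 32.77
  [2→6]: (27.98+6.17)/2 × 4 = 68.3
  [6→6.5]: (6.17+5.10)/2 × 0.5 = 2.8175
  Sum = 122.6675 µg/mL·hr
F = (AUC_ev/D_ev)/(AUC_iv/D_iv) = (122.6675/80)/(81.2/20) = 1.53334/4.06 = 0.3777

F = 0.378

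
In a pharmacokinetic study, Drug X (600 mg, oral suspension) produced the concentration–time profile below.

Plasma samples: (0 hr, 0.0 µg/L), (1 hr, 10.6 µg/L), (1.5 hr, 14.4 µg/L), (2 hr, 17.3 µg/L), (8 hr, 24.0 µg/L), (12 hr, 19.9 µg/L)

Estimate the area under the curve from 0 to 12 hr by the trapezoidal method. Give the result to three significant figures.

AUC = 231 µg/L·hr

Trapezoidal AUC_0→12:
  [0→1]: (0.0+10.6)/2 × 1 = 5.3
  [1→1.5]: (10.6+14.4)/2 × 0.5 = 6.25
  [1.5→2]: (14.4+17.3)/2 × 0.5 = 7.925
  [2→8]: (17.3+24.0)/2 × 6 = 123.9
  [8→12]: (24.0+19.9)/2 × 4 = 87.8
  Sum = 231.175 µg/L·hr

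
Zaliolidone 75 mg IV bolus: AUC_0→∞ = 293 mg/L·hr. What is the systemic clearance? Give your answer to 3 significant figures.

CL = Dose_iv / AUC_0→∞
   = 75 / 293 = 0.255973 L/hr

CL = 0.256 L/hr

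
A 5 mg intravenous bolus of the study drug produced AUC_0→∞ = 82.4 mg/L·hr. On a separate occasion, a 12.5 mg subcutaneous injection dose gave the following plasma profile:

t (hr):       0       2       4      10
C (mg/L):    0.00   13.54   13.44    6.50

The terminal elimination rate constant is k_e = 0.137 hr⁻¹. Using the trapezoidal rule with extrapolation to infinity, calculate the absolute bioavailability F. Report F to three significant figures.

F = 0.717

Trapezoidal AUC_0→10 (subcutaneous injection):
  [0→2]: (0.00+13.54)/2 × 2 = 13.54
  [2→4]: (13.54+13.44)/2 × 2 = 26.98
  [4→10]: (13.44+6.50)/2 × 6 = 59.82
  Sum = 100.34 mg/L·hr
Tail: C_last/k_e = 6.50/0.137 = 47.445
AUC_0→∞ (subcutaneous injection) = 100.34 + 47.445 = 147.785 mg/L·hr
F = (AUC_ev/D_ev)/(AUC_iv/D_iv) = (147.785/12.5)/(82.4/5) = 11.8228/16.48 = 0.7174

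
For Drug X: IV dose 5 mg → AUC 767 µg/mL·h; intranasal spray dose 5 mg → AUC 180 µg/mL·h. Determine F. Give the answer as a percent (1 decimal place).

F = 23.5%

F = (AUC_ev / D_ev) / (AUC_iv / D_iv)
  = (180/5) / (767/5)
  = 36 / 153.4 = 0.2347
  = 23.47%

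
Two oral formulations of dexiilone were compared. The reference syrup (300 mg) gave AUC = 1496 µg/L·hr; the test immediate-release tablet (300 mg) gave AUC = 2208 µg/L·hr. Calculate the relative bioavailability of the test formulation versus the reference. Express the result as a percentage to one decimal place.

F_rel = 147.6%

F_rel = (AUC_test/D_test) / (AUC_ref/D_ref)
      = (2208/300) / (1496/300)
      = 7.36 / 4.98667 = 1.4759 = 147.59%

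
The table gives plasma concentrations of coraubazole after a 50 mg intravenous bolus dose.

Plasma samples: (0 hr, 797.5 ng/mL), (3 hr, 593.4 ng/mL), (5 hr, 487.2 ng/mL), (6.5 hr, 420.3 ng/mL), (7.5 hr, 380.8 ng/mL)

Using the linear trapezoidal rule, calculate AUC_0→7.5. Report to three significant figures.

AUC = 4250 ng/mL·hr

Trapezoidal AUC_0→7.5:
  [0→3]: (797.5+593.4)/2 × 3 = 2086.35
  [3→5]: (593.4+487.2)/2 × 2 = 1080.6
  [5→6.5]: (487.2+420.3)/2 × 1.5 = 680.625
  [6.5→7.5]: (420.3+380.8)/2 × 1 = 400.55
  Sum = 4248.125 ng/mL·hr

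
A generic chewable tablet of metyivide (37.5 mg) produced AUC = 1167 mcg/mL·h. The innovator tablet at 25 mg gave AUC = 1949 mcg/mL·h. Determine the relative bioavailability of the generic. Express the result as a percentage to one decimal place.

F_rel = (AUC_test/D_test) / (AUC_ref/D_ref)
      = (1167/37.5) / (1949/25)
      = 31.12 / 77.96 = 0.3992 = 39.92%

F_rel = 39.9%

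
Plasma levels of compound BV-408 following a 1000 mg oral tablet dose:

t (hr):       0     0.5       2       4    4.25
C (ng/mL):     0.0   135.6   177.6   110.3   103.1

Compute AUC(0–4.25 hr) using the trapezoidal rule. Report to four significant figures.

Trapezoidal AUC_0→4.25:
  [0→0.5]: (0.0+135.6)/2 × 0.5 = 33.9
  [0.5→2]: (135.6+177.6)/2 × 1.5 = 234.9
  [2→4]: (177.6+110.3)/2 × 2 = 287.9
  [4→4.25]: (110.3+103.1)/2 × 0.25 = 26.675
  Sum = 583.375 ng/mL·hr

AUC = 583.4 ng/mL·hr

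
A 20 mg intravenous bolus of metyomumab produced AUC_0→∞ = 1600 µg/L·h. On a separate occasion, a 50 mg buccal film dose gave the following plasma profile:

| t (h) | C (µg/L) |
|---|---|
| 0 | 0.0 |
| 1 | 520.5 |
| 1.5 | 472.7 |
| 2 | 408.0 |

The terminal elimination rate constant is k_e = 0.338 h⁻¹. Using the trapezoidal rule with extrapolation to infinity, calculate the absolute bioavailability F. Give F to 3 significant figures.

Trapezoidal AUC_0→2 (buccal film):
  [0→1]: (0.0+520.5)/2 × 1 = 260.25
  [1→1.5]: (520.5+472.7)/2 × 0.5 = 248.3
  [1.5→2]: (472.7+408.0)/2 × 0.5 = 220.175
  Sum = 728.725 µg/L·h
Tail: C_last/k_e = 408.0/0.338 = 1207.101
AUC_0→∞ (buccal film) = 728.725 + 1207.101 = 1935.826 µg/L·h
F = (AUC_ev/D_ev)/(AUC_iv/D_iv) = (1935.826/50)/(1600/20) = 38.71652/80 = 0.4840

F = 0.484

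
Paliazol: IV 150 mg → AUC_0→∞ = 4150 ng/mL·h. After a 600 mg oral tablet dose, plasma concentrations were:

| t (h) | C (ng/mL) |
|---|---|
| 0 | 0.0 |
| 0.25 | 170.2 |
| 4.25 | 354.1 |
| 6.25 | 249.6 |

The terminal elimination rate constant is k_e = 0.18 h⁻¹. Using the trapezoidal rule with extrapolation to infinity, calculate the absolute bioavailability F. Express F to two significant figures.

Trapezoidal AUC_0→6.25 (oral tablet):
  [0→0.25]: (0.0+170.2)/2 × 0.25 = 21.275
  [0.25→4.25]: (170.2+354.1)/2 × 4 = 1048.6
  [4.25→6.25]: (354.1+249.6)/2 × 2 = 603.7
  Sum = 1673.575 ng/mL·h
Tail: C_last/k_e = 249.6/0.18 = 1386.667
AUC_0→∞ (oral tablet) = 1673.575 + 1386.667 = 3060.242 ng/mL·h
F = (AUC_ev/D_ev)/(AUC_iv/D_iv) = (3060.242/600)/(4150/150) = 5.1004/27.6667 = 0.1844

F = 0.18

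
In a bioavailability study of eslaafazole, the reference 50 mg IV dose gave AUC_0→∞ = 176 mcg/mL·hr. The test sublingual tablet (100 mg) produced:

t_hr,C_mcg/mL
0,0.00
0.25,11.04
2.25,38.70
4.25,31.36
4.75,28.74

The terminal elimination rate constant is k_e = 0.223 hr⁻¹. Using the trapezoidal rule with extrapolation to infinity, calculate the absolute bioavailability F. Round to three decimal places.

Trapezoidal AUC_0→4.75 (sublingual tablet):
  [0→0.25]: (0.00+11.04)/2 × 0.25 = 1.38
  [0.25→2.25]: (11.04+38.70)/2 × 2 = 49.74
  [2.25→4.25]: (38.70+31.36)/2 × 2 = 70.06
  [4.25→4.75]: (31.36+28.74)/2 × 0.5 = 15.025
  Sum = 136.205 mcg/mL·hr
Tail: C_last/k_e = 28.74/0.223 = 128.879
AUC_0→∞ (sublingual tablet) = 136.205 + 128.879 = 265.084 mcg/mL·hr
F = (AUC_ev/D_ev)/(AUC_iv/D_iv) = (265.084/100)/(176/50) = 2.65084/3.52 = 0.7531

F = 0.753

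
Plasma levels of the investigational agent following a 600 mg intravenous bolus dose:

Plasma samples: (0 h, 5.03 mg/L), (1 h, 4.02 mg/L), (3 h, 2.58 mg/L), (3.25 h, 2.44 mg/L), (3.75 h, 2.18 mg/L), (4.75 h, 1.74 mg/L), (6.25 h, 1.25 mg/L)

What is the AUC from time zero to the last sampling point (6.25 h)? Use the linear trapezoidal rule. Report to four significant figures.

AUC = 17.11 mg/L·h

Trapezoidal AUC_0→6.25:
  [0→1]: (5.03+4.02)/2 × 1 = 4.525
  [1→3]: (4.02+2.58)/2 × 2 = 6.6
  [3→3.25]: (2.58+2.44)/2 × 0.25 = 0.6275
  [3.25→3.75]: (2.44+2.18)/2 × 0.5 = 1.155
  [3.75→4.75]: (2.18+1.74)/2 × 1 = 1.96
  [4.75→6.25]: (1.74+1.25)/2 × 1.5 = 2.2425
  Sum = 17.11 mg/L·h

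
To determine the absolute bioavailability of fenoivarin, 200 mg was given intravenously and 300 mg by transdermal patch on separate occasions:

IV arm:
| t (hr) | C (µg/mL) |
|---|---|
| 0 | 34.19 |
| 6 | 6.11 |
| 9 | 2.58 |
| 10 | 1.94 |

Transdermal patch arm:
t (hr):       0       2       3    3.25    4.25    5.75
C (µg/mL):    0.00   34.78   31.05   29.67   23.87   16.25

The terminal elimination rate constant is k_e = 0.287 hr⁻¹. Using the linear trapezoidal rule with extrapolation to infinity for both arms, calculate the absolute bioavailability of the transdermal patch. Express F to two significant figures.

Trapezoidal AUC_0→10 (IV):
  [0→6]: (34.19+6.11)/2 × 6 = 120.9
  [6→9]: (6.11+2.58)/2 × 3 = 13.035
  [9→10]: (2.58+1.94)/2 × 1 = 2.26
  Sum = 136.195 µg/mL·hr
IV tail: 1.94/0.287 = 6.760; AUC_iv,0→∞ = 136.195 + 6.760 = 142.955 µg/mL·hr
Trapezoidal AUC_0→5.75 (transdermal patch):
  [0→2]: (0.00+34.78)/2 × 2 = 34.78
  [2→3]: (34.78+31.05)/2 × 1 = 32.915
  [3→3.25]: (31.05+29.67)/2 × 0.25 = 7.59
  [3.25→4.25]: (29.67+23.87)/2 × 1 = 26.77
  [4.25→5.75]: (23.87+16.25)/2 × 1.5 = 30.09
  Sum = 132.145 µg/mL·hr
transdermal patch tail: 16.25/0.287 = 56.620; AUC_ev,0→∞ = 132.145 + 56.620 = 188.765 µg/mL·hr
F = (AUC_ev/D_ev)/(AUC_iv/D_iv) = (188.765/300)/(142.955/200) = 0.629217/0.714775 = 0.8803

F = 0.88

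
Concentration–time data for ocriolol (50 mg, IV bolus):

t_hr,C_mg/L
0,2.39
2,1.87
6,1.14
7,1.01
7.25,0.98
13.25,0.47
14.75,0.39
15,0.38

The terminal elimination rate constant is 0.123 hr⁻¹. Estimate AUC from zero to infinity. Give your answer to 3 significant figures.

Trapezoidal AUC_0→15:
  [0→2]: (2.39+1.87)/2 × 2 = 4.26
  [2→6]: (1.87+1.14)/2 × 4 = 6.02
  [6→7]: (1.14+1.01)/2 × 1 = 1.075
  [7→7.25]: (1.01+0.98)/2 × 0.25 = 0.24875
  [7.25→13.25]: (0.98+0.47)/2 × 6 = 4.35
  [13.25→14.75]: (0.47+0.39)/2 × 1.5 = 0.645
  [14.75→15]: (0.39+0.38)/2 × 0.25 = 0.09625
  Sum = 16.695 mg/L·hr
Extrapolated tail: C_last / k_e = 0.38 / 0.123 = 3.089
AUC_0→∞ = 16.695 + 3.089 = 19.784 mg/L·hr

AUC = 19.8 mg/L·hr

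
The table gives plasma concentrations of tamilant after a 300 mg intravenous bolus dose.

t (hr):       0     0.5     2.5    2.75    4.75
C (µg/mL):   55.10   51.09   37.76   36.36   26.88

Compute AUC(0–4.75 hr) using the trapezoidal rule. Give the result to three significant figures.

AUC = 188 µg/mL·hr

Trapezoidal AUC_0→4.75:
  [0→0.5]: (55.10+51.09)/2 × 0.5 = 26.5475
  [0.5→2.5]: (51.09+37.76)/2 × 2 = 88.85
  [2.5→2.75]: (37.76+36.36)/2 × 0.25 = 9.265
  [2.75→4.75]: (36.36+26.88)/2 × 2 = 63.24
  Sum = 187.9025 µg/mL·hr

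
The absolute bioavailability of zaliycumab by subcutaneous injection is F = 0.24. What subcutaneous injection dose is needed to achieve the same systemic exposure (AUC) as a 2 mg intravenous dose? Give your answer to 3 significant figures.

D_subcutaneous = 8.33 mg

For equal systemic exposure: F × D_ev = D_iv
D_ev = D_iv / F = 2 / 0.24 = 8.33333 mg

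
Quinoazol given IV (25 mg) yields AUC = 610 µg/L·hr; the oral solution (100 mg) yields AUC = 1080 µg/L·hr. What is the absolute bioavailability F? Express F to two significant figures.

F = (AUC_ev / D_ev) / (AUC_iv / D_iv)
  = (1080/100) / (610/25)
  = 10.8 / 24.4 = 0.4426

F = 0.44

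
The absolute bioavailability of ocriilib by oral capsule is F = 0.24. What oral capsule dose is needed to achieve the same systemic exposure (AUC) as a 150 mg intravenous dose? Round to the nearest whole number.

D_oral = 625 mg

For equal systemic exposure: F × D_ev = D_iv
D_ev = D_iv / F = 150 / 0.24 = 625 mg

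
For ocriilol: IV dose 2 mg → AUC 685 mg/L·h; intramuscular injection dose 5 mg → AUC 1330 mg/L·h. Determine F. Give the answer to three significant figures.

F = (AUC_ev / D_ev) / (AUC_iv / D_iv)
  = (1330/5) / (685/2)
  = 266 / 342.5 = 0.7766

F = 0.777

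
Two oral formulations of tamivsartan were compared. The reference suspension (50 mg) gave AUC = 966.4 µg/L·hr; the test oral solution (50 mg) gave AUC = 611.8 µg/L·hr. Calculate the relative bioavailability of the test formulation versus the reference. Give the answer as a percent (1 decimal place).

F_rel = 63.3%

F_rel = (AUC_test/D_test) / (AUC_ref/D_ref)
      = (611.8/50) / (966.4/50)
      = 12.236 / 19.328 = 0.6331 = 63.31%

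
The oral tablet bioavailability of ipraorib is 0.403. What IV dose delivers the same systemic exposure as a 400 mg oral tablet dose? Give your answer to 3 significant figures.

D_iv = 161 mg

Systemic exposure from an extravascular dose = F × D_ev, so the equivalent IV dose is F × D_ev.
D_iv = F × D_ev = 0.403 × 400 = 161.2 mg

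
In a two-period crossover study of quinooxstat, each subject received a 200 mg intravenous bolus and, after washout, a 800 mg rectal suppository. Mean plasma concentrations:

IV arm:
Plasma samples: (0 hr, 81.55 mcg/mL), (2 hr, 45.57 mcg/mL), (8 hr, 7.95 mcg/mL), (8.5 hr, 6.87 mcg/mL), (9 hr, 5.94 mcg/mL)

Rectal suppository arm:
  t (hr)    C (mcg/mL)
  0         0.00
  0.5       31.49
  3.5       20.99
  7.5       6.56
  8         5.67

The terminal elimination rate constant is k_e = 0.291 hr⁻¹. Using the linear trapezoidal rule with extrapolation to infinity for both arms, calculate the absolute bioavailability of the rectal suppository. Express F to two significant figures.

Trapezoidal AUC_0→9 (IV):
  [0→2]: (81.55+45.57)/2 × 2 = 127.12
  [2→8]: (45.57+7.95)/2 × 6 = 160.56
  [8→8.5]: (7.95+6.87)/2 × 0.5 = 3.705
  [8.5→9]: (6.87+5.94)/2 × 0.5 = 3.2025
  Sum = 294.5875 mcg/mL·hr
IV tail: 5.94/0.291 = 20.412; AUC_iv,0→∞ = 294.5875 + 20.412 = 314.9995 mcg/mL·hr
Trapezoidal AUC_0→8 (rectal suppository):
  [0→0.5]: (0.00+31.49)/2 × 0.5 = 7.8725
  [0.5→3.5]: (31.49+20.99)/2 × 3 = 78.72
  [3.5→7.5]: (20.99+6.56)/2 × 4 = 55.1
  [7.5→8]: (6.56+5.67)/2 × 0.5 = 3.0575
  Sum = 144.75 mcg/mL·hr
rectal suppository tail: 5.67/0.291 = 19.485; AUC_ev,0→∞ = 144.75 + 19.485 = 164.235 mcg/mL·hr
F = (AUC_ev/D_ev)/(AUC_iv/D_iv) = (164.235/800)/(314.9995/200) = 0.20529375/1.5749975 = 0.1303

F = 0.13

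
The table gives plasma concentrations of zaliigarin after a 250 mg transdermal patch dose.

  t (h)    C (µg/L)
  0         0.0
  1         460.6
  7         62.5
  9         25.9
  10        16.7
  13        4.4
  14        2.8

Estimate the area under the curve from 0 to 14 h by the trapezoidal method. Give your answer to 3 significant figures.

AUC = 1940 µg/L·h

Trapezoidal AUC_0→14:
  [0→1]: (0.0+460.6)/2 × 1 = 230.3
  [1→7]: (460.6+62.5)/2 × 6 = 1569.3
  [7→9]: (62.5+25.9)/2 × 2 = 88.4
  [9→10]: (25.9+16.7)/2 × 1 = 21.3
  [10→13]: (16.7+4.4)/2 × 3 = 31.65
  [13→14]: (4.4+2.8)/2 × 1 = 3.6
  Sum = 1944.55 µg/L·h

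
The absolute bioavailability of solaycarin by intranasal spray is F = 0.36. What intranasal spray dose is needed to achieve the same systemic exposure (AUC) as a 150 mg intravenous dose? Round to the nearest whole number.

D_intranasal = 417 mg

For equal systemic exposure: F × D_ev = D_iv
D_ev = D_iv / F = 150 / 0.36 = 416.667 mg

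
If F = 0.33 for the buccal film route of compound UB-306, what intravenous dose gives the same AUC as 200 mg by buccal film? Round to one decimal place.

Systemic exposure from an extravascular dose = F × D_ev, so the equivalent IV dose is F × D_ev.
D_iv = F × D_ev = 0.33 × 200 = 66 mg

D_iv = 66.0 mg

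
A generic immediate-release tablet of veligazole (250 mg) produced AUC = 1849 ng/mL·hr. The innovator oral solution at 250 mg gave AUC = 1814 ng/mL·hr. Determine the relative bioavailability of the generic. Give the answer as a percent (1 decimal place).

F_rel = (AUC_test/D_test) / (AUC_ref/D_ref)
      = (1849/250) / (1814/250)
      = 7.396 / 7.256 = 1.0193 = 101.93%

F_rel = 101.9%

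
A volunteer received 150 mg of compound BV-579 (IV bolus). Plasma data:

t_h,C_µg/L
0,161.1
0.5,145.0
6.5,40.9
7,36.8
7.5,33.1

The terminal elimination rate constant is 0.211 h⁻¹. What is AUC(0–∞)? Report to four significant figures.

AUC = 828.0 µg/L·h

Trapezoidal AUC_0→7.5:
  [0→0.5]: (161.1+145.0)/2 × 0.5 = 76.525
  [0.5→6.5]: (145.0+40.9)/2 × 6 = 557.7
  [6.5→7]: (40.9+36.8)/2 × 0.5 = 19.425
  [7→7.5]: (36.8+33.1)/2 × 0.5 = 17.475
  Sum = 671.125 µg/L·h
Extrapolated tail: C_last / k_e = 33.1 / 0.211 = 156.872
AUC_0→∞ = 671.125 + 156.872 = 827.997 µg/L·h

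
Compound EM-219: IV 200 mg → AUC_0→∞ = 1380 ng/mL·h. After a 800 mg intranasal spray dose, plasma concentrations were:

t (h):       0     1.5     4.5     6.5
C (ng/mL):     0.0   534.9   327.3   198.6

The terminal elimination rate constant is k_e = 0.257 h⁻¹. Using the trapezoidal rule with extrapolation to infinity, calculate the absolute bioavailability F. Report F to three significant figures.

Trapezoidal AUC_0→6.5 (intranasal spray):
  [0→1.5]: (0.0+534.9)/2 × 1.5 = 401.175
  [1.5→4.5]: (534.9+327.3)/2 × 3 = 1293.3
  [4.5→6.5]: (327.3+198.6)/2 × 2 = 525.9
  Sum = 2220.375 ng/mL·h
Tail: C_last/k_e = 198.6/0.257 = 772.763
AUC_0→∞ (intranasal spray) = 2220.375 + 772.763 = 2993.138 ng/mL·h
F = (AUC_ev/D_ev)/(AUC_iv/D_iv) = (2993.138/800)/(1380/200) = 3.7414225/6.9 = 0.5422

F = 0.542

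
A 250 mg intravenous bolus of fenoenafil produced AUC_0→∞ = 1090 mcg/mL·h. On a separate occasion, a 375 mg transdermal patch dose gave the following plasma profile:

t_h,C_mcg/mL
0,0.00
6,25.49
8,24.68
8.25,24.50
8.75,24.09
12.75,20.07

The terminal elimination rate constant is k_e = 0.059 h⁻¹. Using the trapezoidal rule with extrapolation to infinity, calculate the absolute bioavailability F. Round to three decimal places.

Trapezoidal AUC_0→12.75 (transdermal patch):
  [0→6]: (0.00+25.49)/2 × 6 = 76.47
  [6→8]: (25.49+24.68)/2 × 2 = 50.17
  [8→8.25]: (24.68+24.50)/2 × 0.25 = 6.1475
  [8.25→8.75]: (24.50+24.09)/2 × 0.5 = 12.1475
  [8.75→12.75]: (24.09+20.07)/2 × 4 = 88.32
  Sum = 233.255 mcg/mL·h
Tail: C_last/k_e = 20.07/0.059 = 340.169
AUC_0→∞ (transdermal patch) = 233.255 + 340.169 = 573.424 mcg/mL·h
F = (AUC_ev/D_ev)/(AUC_iv/D_iv) = (573.424/375)/(1090/250) = 1.52913/4.36 = 0.3507

F = 0.351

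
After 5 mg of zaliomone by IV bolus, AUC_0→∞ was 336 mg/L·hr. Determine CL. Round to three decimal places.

CL = 0.015 L/hr

CL = Dose_iv / AUC_0→∞
   = 5 / 336 = 0.014881 L/hr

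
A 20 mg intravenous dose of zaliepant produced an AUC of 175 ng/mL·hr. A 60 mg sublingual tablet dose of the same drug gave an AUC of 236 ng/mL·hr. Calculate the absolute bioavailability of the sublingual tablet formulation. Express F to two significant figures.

F = 0.45

F = (AUC_ev / D_ev) / (AUC_iv / D_iv)
  = (236/60) / (175/20)
  = 3.93333 / 8.75 = 0.4495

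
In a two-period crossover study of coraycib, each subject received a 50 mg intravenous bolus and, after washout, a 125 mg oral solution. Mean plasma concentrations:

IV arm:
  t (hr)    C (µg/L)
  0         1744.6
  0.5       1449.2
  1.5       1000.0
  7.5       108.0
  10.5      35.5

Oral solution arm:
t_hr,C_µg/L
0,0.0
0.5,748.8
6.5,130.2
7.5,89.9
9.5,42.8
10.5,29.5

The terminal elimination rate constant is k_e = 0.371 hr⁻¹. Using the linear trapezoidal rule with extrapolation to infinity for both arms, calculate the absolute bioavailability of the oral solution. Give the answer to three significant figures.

F = 0.225

Trapezoidal AUC_0→10.5 (IV):
  [0→0.5]: (1744.6+1449.2)/2 × 0.5 = 798.45
  [0.5→1.5]: (1449.2+1000.0)/2 × 1 = 1224.6
  [1.5→7.5]: (1000.0+108.0)/2 × 6 = 3324.0
  [7.5→10.5]: (108.0+35.5)/2 × 3 = 215.25
  Sum = 5562.3 µg/L·hr
IV tail: 35.5/0.371 = 95.687; AUC_iv,0→∞ = 5562.3 + 95.687 = 5657.987 µg/L·hr
Trapezoidal AUC_0→10.5 (oral solution):
  [0→0.5]: (0.0+748.8)/2 × 0.5 = 187.2
  [0.5→6.5]: (748.8+130.2)/2 × 6 = 2637.0
  [6.5→7.5]: (130.2+89.9)/2 × 1 = 110.05
  [7.5→9.5]: (89.9+42.8)/2 × 2 = 132.7
  [9.5→10.5]: (42.8+29.5)/2 × 1 = 36.15
  Sum = 3103.1 µg/L·hr
oral solution tail: 29.5/0.371 = 79.515; AUC_ev,0→∞ = 3103.1 + 79.515 = 3182.615 µg/L·hr
F = (AUC_ev/D_ev)/(AUC_iv/D_iv) = (3182.615/125)/(5657.987/50) = 25.46092/113.15974 = 0.2250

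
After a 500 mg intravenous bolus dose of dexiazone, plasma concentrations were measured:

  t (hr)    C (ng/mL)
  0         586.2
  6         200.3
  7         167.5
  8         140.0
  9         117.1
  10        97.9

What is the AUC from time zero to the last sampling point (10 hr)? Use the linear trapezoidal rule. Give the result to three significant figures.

Trapezoidal AUC_0→10:
  [0→6]: (586.2+200.3)/2 × 6 = 2359.5
  [6→7]: (200.3+167.5)/2 × 1 = 183.9
  [7→8]: (167.5+140.0)/2 × 1 = 153.75
  [8→9]: (140.0+117.1)/2 × 1 = 128.55
  [9→10]: (117.1+97.9)/2 × 1 = 107.5
  Sum = 2933.2 ng/mL·hr

AUC = 2930 ng/mL·hr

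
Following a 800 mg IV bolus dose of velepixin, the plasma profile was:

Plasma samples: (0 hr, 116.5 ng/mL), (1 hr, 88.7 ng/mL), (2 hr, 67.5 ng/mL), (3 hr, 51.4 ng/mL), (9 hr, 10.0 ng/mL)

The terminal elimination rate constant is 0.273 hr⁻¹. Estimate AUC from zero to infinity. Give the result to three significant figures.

AUC = 461 ng/mL·hr

Trapezoidal AUC_0→9:
  [0→1]: (116.5+88.7)/2 × 1 = 102.6
  [1→2]: (88.7+67.5)/2 × 1 = 78.1
  [2→3]: (67.5+51.4)/2 × 1 = 59.45
  [3→9]: (51.4+10.0)/2 × 6 = 184.2
  Sum = 424.35 ng/mL·hr
Extrapolated tail: C_last / k_e = 10.0 / 0.273 = 36.630
AUC_0→∞ = 424.35 + 36.630 = 460.98 ng/mL·hr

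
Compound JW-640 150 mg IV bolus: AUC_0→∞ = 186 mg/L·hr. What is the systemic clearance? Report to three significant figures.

CL = 0.806 L/hr

CL = Dose_iv / AUC_0→∞
   = 150 / 186 = 0.806452 L/hr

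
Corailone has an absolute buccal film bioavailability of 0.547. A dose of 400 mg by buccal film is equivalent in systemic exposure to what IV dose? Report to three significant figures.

D_iv = 219 mg

Systemic exposure from an extravascular dose = F × D_ev, so the equivalent IV dose is F × D_ev.
D_iv = F × D_ev = 0.547 × 400 = 218.8 mg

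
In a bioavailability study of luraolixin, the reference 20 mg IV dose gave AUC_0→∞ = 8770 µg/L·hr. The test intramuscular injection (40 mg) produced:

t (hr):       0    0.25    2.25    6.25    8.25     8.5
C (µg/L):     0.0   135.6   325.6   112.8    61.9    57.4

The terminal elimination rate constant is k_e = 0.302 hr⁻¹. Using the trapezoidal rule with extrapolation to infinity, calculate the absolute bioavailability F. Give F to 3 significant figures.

Trapezoidal AUC_0→8.5 (intramuscular injection):
  [0→0.25]: (0.0+135.6)/2 × 0.25 = 16.95
  [0.25→2.25]: (135.6+325.6)/2 × 2 = 461.2
  [2.25→6.25]: (325.6+112.8)/2 × 4 = 876.8
  [6.25→8.25]: (112.8+61.9)/2 × 2 = 174.7
  [8.25→8.5]: (61.9+57.4)/2 × 0.25 = 14.9125
  Sum = 1544.5625 µg/L·hr
Tail: C_last/k_e = 57.4/0.302 = 190.066
AUC_0→∞ (intramuscular injection) = 1544.5625 + 190.066 = 1734.6285 µg/L·hr
F = (AUC_ev/D_ev)/(AUC_iv/D_iv) = (1734.6285/40)/(8770/20) = 43.3657/438.5 = 0.0989

F = 0.0989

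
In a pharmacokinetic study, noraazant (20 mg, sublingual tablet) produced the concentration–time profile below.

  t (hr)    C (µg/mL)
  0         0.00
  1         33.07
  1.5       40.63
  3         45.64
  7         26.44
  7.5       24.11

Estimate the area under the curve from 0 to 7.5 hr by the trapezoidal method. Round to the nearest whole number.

Trapezoidal AUC_0→7.5:
  [0→1]: (0.00+33.07)/2 × 1 = 16.535
  [1→1.5]: (33.07+40.63)/2 × 0.5 = 18.425
  [1.5→3]: (40.63+45.64)/2 × 1.5 = 64.7025
  [3→7]: (45.64+26.44)/2 × 4 = 144.16
  [7→7.5]: (26.44+24.11)/2 × 0.5 = 12.6375
  Sum = 256.46 µg/mL·hr

AUC = 256 µg/mL·hr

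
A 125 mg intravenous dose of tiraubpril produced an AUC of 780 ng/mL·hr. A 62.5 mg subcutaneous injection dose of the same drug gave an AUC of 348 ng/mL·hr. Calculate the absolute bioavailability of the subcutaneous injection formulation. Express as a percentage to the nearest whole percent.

F = 89%

F = (AUC_ev / D_ev) / (AUC_iv / D_iv)
  = (348/62.5) / (780/125)
  = 5.568 / 6.24 = 0.8923
  = 89.23%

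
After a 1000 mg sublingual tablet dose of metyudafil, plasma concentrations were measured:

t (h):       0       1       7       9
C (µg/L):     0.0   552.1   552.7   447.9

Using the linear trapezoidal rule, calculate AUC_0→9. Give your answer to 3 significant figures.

Trapezoidal AUC_0→9:
  [0→1]: (0.0+552.1)/2 × 1 = 276.05
  [1→7]: (552.1+552.7)/2 × 6 = 3314.4
  [7→9]: (552.7+447.9)/2 × 2 = 1000.6
  Sum = 4591.05 µg/L·h

AUC = 4590 µg/L·h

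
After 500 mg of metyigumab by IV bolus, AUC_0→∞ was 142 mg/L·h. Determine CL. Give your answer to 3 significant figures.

CL = Dose_iv / AUC_0→∞
   = 500 / 142 = 3.52113 L/h

CL = 3.52 L/h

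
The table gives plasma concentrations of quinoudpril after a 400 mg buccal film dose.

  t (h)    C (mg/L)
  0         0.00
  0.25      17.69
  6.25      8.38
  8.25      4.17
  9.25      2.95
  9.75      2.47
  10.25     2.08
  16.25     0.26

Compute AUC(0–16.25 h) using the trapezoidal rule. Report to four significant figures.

Trapezoidal AUC_0→16.25:
  [0→0.25]: (0.00+17.69)/2 × 0.25 = 2.21125
  [0.25→6.25]: (17.69+8.38)/2 × 6 = 78.21
  [6.25→8.25]: (8.38+4.17)/2 × 2 = 12.55
  [8.25→9.25]: (4.17+2.95)/2 × 1 = 3.56
  [9.25→9.75]: (2.95+2.47)/2 × 0.5 = 1.355
  [9.75→10.25]: (2.47+2.08)/2 × 0.5 = 1.1375
  [10.25→16.25]: (2.08+0.26)/2 × 6 = 7.02
  Sum = 106.04375 mg/L·h

AUC = 106.0 mg/L·h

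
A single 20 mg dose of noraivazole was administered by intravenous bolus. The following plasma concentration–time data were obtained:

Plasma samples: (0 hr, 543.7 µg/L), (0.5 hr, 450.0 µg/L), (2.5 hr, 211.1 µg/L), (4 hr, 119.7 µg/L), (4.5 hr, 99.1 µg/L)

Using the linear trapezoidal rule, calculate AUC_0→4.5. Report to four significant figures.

AUC = 1212 µg/L·hr

Trapezoidal AUC_0→4.5:
  [0→0.5]: (543.7+450.0)/2 × 0.5 = 248.425
  [0.5→2.5]: (450.0+211.1)/2 × 2 = 661.1
  [2.5→4]: (211.1+119.7)/2 × 1.5 = 248.1
  [4→4.5]: (119.7+99.1)/2 × 0.5 = 54.7
  Sum = 1212.325 µg/L·hr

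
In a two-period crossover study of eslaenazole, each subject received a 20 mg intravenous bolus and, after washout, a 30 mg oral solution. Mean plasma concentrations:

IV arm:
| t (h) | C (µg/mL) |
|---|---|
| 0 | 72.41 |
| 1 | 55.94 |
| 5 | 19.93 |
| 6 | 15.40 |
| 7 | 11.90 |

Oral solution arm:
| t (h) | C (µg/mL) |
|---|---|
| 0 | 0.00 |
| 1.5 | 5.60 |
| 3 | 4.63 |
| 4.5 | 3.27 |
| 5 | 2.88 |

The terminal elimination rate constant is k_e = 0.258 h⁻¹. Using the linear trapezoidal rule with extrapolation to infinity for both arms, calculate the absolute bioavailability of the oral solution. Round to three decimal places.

F = 0.069

Trapezoidal AUC_0→7 (IV):
  [0→1]: (72.41+55.94)/2 × 1 = 64.175
  [1→5]: (55.94+19.93)/2 × 4 = 151.74
  [5→6]: (19.93+15.40)/2 × 1 = 17.665
  [6→7]: (15.40+11.90)/2 × 1 = 13.65
  Sum = 247.23 µg/mL·h
IV tail: 11.90/0.258 = 46.124; AUC_iv,0→∞ = 247.23 + 46.124 = 293.354 µg/mL·h
Trapezoidal AUC_0→5 (oral solution):
  [0→1.5]: (0.00+5.60)/2 × 1.5 = 4.2
  [1.5→3]: (5.60+4.63)/2 × 1.5 = 7.6725
  [3→4.5]: (4.63+3.27)/2 × 1.5 = 5.925
  [4.5→5]: (3.27+2.88)/2 × 0.5 = 1.5375
  Sum = 19.335 µg/mL·h
oral solution tail: 2.88/0.258 = 11.163; AUC_ev,0→∞ = 19.335 + 11.163 = 30.498 µg/mL·h
F = (AUC_ev/D_ev)/(AUC_iv/D_iv) = (30.498/30)/(293.354/20) = 1.0166/14.6677 = 0.0693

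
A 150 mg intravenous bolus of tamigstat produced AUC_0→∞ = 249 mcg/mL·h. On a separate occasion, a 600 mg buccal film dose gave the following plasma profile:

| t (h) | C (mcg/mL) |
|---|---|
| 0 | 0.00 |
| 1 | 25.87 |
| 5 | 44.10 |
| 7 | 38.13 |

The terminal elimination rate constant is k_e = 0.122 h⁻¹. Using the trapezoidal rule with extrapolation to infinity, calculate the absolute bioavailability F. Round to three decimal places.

F = 0.550

Trapezoidal AUC_0→7 (buccal film):
  [0→1]: (0.00+25.87)/2 × 1 = 12.935
  [1→5]: (25.87+44.10)/2 × 4 = 139.94
  [5→7]: (44.10+38.13)/2 × 2 = 82.23
  Sum = 235.105 mcg/mL·h
Tail: C_last/k_e = 38.13/0.122 = 312.541
AUC_0→∞ (buccal film) = 235.105 + 312.541 = 547.646 mcg/mL·h
F = (AUC_ev/D_ev)/(AUC_iv/D_iv) = (547.646/600)/(249/150) = 0.912743/1.66 = 0.5498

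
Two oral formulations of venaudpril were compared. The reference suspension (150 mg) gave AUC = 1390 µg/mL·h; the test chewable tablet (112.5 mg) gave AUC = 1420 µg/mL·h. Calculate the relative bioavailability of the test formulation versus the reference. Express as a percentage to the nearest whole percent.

F_rel = 136%

F_rel = (AUC_test/D_test) / (AUC_ref/D_ref)
      = (1420/112.5) / (1390/150)
      = 12.6222 / 9.26667 = 1.3621 = 136.21%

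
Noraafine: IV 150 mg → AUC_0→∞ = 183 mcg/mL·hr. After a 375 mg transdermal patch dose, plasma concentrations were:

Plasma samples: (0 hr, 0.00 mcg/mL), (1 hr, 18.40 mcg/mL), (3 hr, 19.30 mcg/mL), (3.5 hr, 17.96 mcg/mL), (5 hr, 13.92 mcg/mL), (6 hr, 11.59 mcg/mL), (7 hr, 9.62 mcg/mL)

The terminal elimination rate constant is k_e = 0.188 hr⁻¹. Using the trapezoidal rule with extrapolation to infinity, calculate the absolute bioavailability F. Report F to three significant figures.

Trapezoidal AUC_0→7 (transdermal patch):
  [0→1]: (0.00+18.40)/2 × 1 = 9.2
  [1→3]: (18.40+19.30)/2 × 2 = 37.7
  [3→3.5]: (19.30+17.96)/2 × 0.5 = 9.315
  [3.5→5]: (17.96+13.92)/2 × 1.5 = 23.91
  [5→6]: (13.92+11.59)/2 × 1 = 12.755
  [6→7]: (11.59+9.62)/2 × 1 = 10.605
  Sum = 103.485 mcg/mL·hr
Tail: C_last/k_e = 9.62/0.188 = 51.170
AUC_0→∞ (transdermal patch) = 103.485 + 51.170 = 154.655 mcg/mL·hr
F = (AUC_ev/D_ev)/(AUC_iv/D_iv) = (154.655/375)/(183/150) = 0.412413/1.22 = 0.3380

F = 0.338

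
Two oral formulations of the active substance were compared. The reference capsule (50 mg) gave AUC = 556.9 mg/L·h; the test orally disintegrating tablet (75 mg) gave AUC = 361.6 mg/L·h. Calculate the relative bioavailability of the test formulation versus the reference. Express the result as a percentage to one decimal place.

F_rel = (AUC_test/D_test) / (AUC_ref/D_ref)
      = (361.6/75) / (556.9/50)
      = 4.82133 / 11.138 = 0.4329 = 43.29%

F_rel = 43.3%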